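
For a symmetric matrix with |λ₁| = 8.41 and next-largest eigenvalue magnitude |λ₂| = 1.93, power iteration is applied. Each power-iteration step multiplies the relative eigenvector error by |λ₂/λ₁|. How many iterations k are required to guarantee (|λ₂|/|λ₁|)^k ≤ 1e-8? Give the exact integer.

|λ₂/λ₁| = 1.93/8.41 = 0.22949
Need k ≥ ln(1e-8) / ln(0.22949) = -18.4207 / -1.4719 ≈ 12.515
Smallest integer k satisfying the bound: 13

13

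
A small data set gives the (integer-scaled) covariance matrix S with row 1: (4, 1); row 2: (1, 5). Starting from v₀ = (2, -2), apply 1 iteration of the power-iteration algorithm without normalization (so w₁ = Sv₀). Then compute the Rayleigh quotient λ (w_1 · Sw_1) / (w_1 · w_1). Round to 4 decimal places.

3.6800

w1 = Sv₀ = (4·2 + 1·(-2); 1·2 + 5·(-2)) = (6, -8)
Sw1 = (16, -34)
w1·Sw1 = 6·16 + (-8)·(-34) = 368; w1·w1 = 6·6 + (-8)·(-8) = 100
λ ≈ 368/100 = 3.6800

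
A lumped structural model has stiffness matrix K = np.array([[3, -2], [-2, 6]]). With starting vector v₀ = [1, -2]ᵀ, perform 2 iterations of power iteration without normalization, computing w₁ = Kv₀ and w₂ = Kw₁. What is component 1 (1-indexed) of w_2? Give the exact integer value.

49

w1 = Kv₀ = (3·1 + (-2)·(-2); (-2)·1 + 6·(-2)) = (7, -14)
w2 = Kw1 = (3·7 + (-2)·(-14); (-2)·7 + 6·(-14)) = (49, -98)
The requested component of w2 is 49.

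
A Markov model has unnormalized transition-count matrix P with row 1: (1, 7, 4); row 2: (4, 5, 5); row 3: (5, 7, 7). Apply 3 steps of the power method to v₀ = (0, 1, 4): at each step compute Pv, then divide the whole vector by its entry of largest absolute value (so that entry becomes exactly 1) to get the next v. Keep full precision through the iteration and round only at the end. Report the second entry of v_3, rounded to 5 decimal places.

Pv0 = (23.000000, 25.000000, 35.000000); divide by 35.000000 → v1 = (0.657143, 0.714286, 1.000000)
Pv1 = (9.657143, 11.200000, 15.285714); divide by 15.285714 → v2 = (0.631776, 0.732710, 1.000000)
Pv2 = (9.760748, 11.190654, 15.287850); divide by 15.287850 → v3 = (0.638464, 0.731997, 1.000000)
Requested entry of v3: 5987/8179 = 0.73200

0.73200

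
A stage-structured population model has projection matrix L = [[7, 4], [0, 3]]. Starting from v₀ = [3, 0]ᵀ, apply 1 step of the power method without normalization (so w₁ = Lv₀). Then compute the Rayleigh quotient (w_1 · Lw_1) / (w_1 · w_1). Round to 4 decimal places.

w1 = Lv₀ = (21, 0)
Lw1 = (147, 0)
w1·Lw1 = 21·147 + 0·0 = 3087; w1·w1 = 21·21 + 0·0 = 441
λ ≈ 3087/441 = 7.0000

7.0000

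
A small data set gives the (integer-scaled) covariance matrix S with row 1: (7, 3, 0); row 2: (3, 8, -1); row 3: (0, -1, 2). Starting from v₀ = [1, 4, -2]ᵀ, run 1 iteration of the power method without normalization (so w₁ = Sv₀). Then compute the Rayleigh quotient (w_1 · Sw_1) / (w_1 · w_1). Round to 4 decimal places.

w1 = Sv₀ = (19, 37, -8)
Sw1 = (244, 361, -53)
w1·Sw1 = 19·244 + 37·361 + (-8)·(-53) = 18417; w1·w1 = 19·19 + 37·37 + (-8)·(-8) = 1794
λ ≈ 18417/1794 = 10.2659

10.2659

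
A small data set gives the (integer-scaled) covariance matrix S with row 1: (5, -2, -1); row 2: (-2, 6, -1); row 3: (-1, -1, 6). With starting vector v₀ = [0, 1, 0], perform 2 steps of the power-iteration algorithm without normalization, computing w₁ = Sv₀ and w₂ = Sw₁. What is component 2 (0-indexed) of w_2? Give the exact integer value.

w1 = Sv₀ = (-2, 6, -1)
w2 = Sw1 = (-21, 41, -10)
The requested component of w2 is -10.

-10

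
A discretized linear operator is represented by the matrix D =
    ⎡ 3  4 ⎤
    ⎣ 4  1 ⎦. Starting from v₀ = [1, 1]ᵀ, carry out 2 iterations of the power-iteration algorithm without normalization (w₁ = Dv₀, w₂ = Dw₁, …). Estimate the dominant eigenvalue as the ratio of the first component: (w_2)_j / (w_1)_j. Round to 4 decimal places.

5.8571

w1 = Dv₀ = (7, 5)
w2 = Dw1 = (41, 33)
Ratio at component: 41 / 7 = 5.8571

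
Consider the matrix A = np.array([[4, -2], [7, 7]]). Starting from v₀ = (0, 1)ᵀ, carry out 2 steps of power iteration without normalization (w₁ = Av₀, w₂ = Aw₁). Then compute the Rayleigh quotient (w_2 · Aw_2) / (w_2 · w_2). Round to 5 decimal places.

λ ≈ 3.89760

w1 = Av₀ = (-2, 7)
w2 = Aw1 = (-22, 35)
Aw2 = (-158, 91)
w2·Aw2 = (-22)·(-158) + 35·91 = 6661; w2·w2 = (-22)·(-22) + 35·35 = 1709
λ ≈ 6661/1709 = 3.89760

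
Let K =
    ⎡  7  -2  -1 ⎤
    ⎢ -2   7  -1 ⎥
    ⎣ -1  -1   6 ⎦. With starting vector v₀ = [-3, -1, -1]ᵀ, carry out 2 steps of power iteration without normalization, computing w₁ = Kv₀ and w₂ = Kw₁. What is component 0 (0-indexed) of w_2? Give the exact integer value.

-124

w1 = Kv₀ = (7·(-3) + (-2)·(-1) + (-1)·(-1); (-2)·(-3) + 7·(-1) + (-1)·(-1); (-1)·(-3) + (-1)·(-1) + 6·(-1)) = (-18, 0, -2)
w2 = Kw1 = (7·(-18) + (-2)·0 + (-1)·(-2); (-2)·(-18) + 7·0 + (-1)·(-2); (-1)·(-18) + (-1)·0 + 6·(-2)) = (-124, 38, 6)
The requested component of w2 is -124.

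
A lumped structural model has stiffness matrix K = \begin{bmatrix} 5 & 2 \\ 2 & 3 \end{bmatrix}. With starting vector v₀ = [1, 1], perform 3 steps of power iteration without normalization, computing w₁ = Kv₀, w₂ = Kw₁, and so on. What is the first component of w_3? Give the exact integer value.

283

w1 = Kv₀ = (7, 5)
w2 = Kw1 = (45, 29)
w3 = Kw2 = (283, 177)
The requested component of w3 is 283.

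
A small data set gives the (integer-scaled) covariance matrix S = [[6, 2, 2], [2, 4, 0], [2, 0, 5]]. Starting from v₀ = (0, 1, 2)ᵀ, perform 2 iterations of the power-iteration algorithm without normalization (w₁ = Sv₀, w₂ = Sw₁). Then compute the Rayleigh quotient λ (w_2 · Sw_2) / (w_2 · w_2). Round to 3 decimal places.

w1 = Sv₀ = (6·0 + 2·1 + 2·2; 2·0 + 4·1 + 0·2; 2·0 + 0·1 + 5·2) = (6, 4, 10)
w2 = Sw1 = (6·6 + 2·4 + 2·10; 2·6 + 4·4 + 0·10; 2·6 + 0·4 + 5·10) = (64, 28, 62)
Sw2 = (564, 240, 438)
w2·Sw2 = 64·564 + 28·240 + 62·438 = 69972; w2·w2 = 64·64 + 28·28 + 62·62 = 8724
λ ≈ 69972/8724 = 8.021

λ ≈ 8.021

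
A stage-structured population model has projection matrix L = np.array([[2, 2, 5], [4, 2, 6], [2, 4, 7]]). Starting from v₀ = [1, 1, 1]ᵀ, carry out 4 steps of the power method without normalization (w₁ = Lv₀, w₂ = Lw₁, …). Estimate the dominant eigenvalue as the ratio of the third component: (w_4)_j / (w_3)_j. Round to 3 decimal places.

w1 = Lv₀ = (2·1 + 2·1 + 5·1; 4·1 + 2·1 + 6·1; 2·1 + 4·1 + 7·1) = (9, 12, 13)
w2 = Lw1 = (2·9 + 2·12 + 5·13; 4·9 + 2·12 + 6·13; 2·9 + 4·12 + 7·13) = (107, 138, 157)
w3 = Lw2 = (1275, 1646, 1865)
w4 = Lw3 = (15167, 19582, 22189)
Ratio at component: 22189 / 1865 = 11.898

11.898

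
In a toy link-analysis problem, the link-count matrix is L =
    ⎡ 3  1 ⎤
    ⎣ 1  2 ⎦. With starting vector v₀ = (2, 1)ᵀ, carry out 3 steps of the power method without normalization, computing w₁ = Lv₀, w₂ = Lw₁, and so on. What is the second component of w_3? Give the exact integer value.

w1 = Lv₀ = (3·2 + 1·1; 1·2 + 2·1) = (7, 4)
w2 = Lw1 = (3·7 + 1·4; 1·7 + 2·4) = (25, 15)
w3 = Lw2 = (90, 55)
The requested component of w3 is 55.

55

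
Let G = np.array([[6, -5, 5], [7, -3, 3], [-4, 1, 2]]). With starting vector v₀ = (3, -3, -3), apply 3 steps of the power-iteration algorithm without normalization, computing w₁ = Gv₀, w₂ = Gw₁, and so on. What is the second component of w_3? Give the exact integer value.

-993

w1 = Gv₀ = (18, 21, -21)
w2 = Gw1 = (-102, 0, -93)
w3 = Gw2 = (-1077, -993, 222)
The requested component of w3 is -993.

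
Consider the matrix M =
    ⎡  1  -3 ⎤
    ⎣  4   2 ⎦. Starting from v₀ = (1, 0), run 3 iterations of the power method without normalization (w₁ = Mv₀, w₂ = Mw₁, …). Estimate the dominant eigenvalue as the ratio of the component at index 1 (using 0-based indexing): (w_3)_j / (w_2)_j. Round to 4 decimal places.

λ ≈ -1.6667

w1 = Mv₀ = (1·1 + (-3)·0; 4·1 + 2·0) = (1, 4)
w2 = Mw1 = (1·1 + (-3)·4; 4·1 + 2·4) = (-11, 12)
w3 = Mw2 = (-47, -20)
Ratio at component: -20 / 12 = -1.6667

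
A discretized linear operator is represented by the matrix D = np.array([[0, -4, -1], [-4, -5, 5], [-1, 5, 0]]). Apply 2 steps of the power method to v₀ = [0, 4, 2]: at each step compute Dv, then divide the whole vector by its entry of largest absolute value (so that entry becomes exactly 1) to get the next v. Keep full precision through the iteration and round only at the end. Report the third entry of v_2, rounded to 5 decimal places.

-0.14414

Dv0 = (-18.000000, -10.000000, 20.000000); divide by 20.000000 → v1 = (-0.900000, -0.500000, 1.000000)
Dv1 = (1.000000, 11.100000, -1.600000); divide by 11.100000 → v2 = (0.090090, 1.000000, -0.144144)
Requested entry of v2: -32/222 = -0.14414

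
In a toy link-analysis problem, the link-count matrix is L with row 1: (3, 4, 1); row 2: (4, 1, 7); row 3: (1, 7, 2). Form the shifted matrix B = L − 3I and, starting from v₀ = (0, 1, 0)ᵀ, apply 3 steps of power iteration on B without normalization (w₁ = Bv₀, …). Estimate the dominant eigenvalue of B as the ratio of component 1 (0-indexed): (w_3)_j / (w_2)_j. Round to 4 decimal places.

B = L − 3I has rows (0, 4, 1); (4, -2, 7); (1, 7, -1)
w1 = Bv₀ = (4, -2, 7)
w2 = Bw1 = (-1, 69, -17)
w3 = Bw2 = (259, -261, 499)
Ratio: -261/69 = -3.7826

-3.7826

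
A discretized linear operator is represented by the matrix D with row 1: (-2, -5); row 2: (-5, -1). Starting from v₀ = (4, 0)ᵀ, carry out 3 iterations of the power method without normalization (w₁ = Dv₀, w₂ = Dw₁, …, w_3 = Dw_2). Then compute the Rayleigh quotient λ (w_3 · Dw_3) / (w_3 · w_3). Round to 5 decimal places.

w1 = Dv₀ = (-8, -20)
w2 = Dw1 = (116, 60)
w3 = Dw2 = (-532, -640)
Dw3 = (4264, 3300)
w3·Dw3 = (-532)·4264 + (-640)·3300 = -4380448; w3·w3 = (-532)·(-532) + (-640)·(-640) = 692624
λ ≈ -4380448/692624 = -6.32442

-6.32442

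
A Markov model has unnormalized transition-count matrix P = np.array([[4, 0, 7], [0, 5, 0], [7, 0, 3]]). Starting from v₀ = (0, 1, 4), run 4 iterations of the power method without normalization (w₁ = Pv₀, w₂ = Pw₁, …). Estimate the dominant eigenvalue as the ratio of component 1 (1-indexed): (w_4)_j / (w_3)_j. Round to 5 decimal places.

λ ≈ 10.01163

w1 = Pv₀ = (28, 5, 12)
w2 = Pw1 = (196, 25, 232)
w3 = Pw2 = (2408, 125, 2068)
w4 = Pw3 = (24108, 625, 23060)
Ratio at component: 24108 / 2408 = 10.01163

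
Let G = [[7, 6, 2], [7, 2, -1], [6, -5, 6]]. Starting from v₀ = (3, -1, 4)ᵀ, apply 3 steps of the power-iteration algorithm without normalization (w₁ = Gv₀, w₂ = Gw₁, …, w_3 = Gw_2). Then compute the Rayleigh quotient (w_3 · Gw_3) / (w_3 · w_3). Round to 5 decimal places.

w1 = Gv₀ = (7·3 + 6·(-1) + 2·4; 7·3 + 2·(-1) + (-1)·4; 6·3 + (-5)·(-1) + 6·4) = (23, 15, 47)
w2 = Gw1 = (7·23 + 6·15 + 2·47; 7·23 + 2·15 + (-1)·47; 6·23 + (-5)·15 + 6·47) = (345, 144, 345)
w3 = Gw2 = (3969, 2358, 3420)
Gw3 = (48771, 29079, 32544)
w3·Gw3 = 3969·48771 + 2358·29079 + 3420·32544 = 373440861; w3·w3 = 3969·3969 + 2358·2358 + 3420·3420 = 33009525
λ ≈ 373440861/33009525 = 11.31312

11.31312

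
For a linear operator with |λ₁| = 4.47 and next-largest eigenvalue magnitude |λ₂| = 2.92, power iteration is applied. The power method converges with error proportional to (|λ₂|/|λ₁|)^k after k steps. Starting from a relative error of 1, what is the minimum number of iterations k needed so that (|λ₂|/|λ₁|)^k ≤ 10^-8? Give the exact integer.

|λ₂/λ₁| = 2.92/4.47 = 0.65324
Need k ≥ ln(10^-8) / ln(0.65324) = -18.4207 / -0.4258 ≈ 43.261
Smallest integer k satisfying the bound: 44

44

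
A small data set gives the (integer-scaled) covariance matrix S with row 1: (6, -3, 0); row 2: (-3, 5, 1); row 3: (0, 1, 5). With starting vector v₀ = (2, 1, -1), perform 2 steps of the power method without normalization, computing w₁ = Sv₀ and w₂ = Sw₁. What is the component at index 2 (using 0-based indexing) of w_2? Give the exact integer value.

-22

w1 = Sv₀ = (6·2 + (-3)·1 + 0·(-1); (-3)·2 + 5·1 + 1·(-1); 0·2 + 1·1 + 5·(-1)) = (9, -2, -4)
w2 = Sw1 = (6·9 + (-3)·(-2) + 0·(-4); (-3)·9 + 5·(-2) + 1·(-4); 0·9 + 1·(-2) + 5·(-4)) = (60, -41, -22)
The requested component of w2 is -22.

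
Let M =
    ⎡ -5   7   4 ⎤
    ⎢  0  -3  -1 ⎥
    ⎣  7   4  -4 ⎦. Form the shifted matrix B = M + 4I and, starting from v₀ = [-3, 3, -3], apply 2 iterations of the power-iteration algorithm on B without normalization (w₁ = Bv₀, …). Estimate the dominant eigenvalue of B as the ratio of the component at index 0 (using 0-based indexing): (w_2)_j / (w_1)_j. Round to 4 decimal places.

B = M + 4I has rows (-1, 7, 4); (0, 1, -1); (7, 4, 0)
w1 = Bv₀ = ((-1)·(-3) + 7·3 + 4·(-3); 0·(-3) + 1·3 + (-1)·(-3); 7·(-3) + 4·3 + 0·(-3)) = (12, 6, -9)
w2 = Bw1 = ((-1)·12 + 7·6 + 4·(-9); 0·12 + 1·6 + (-1)·(-9); 7·12 + 4·6 + 0·(-9)) = (-6, 15, 108)
Ratio: -6/12 = -0.5000

-0.5000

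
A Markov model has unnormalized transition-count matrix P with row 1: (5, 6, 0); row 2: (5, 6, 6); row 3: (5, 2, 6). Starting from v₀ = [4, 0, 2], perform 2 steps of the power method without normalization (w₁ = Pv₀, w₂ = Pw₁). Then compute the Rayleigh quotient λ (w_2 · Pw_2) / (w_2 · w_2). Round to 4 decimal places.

13.5462

w1 = Pv₀ = (5·4 + 6·0 + 0·2; 5·4 + 6·0 + 6·2; 5·4 + 2·0 + 6·2) = (20, 32, 32)
w2 = Pw1 = (5·20 + 6·32 + 0·32; 5·20 + 6·32 + 6·32; 5·20 + 2·32 + 6·32) = (292, 484, 356)
Pw2 = (4364, 6500, 4564)
w2·Pw2 = 292·4364 + 484·6500 + 356·4564 = 6045072; w2·w2 = 292·292 + 484·484 + 356·356 = 446256
λ ≈ 6045072/446256 = 13.5462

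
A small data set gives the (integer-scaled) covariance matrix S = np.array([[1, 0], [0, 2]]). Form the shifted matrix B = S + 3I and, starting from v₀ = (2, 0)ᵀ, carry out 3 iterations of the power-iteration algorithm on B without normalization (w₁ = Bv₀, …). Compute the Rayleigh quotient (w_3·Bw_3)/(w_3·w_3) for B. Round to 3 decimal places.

B = S + 3I has rows (4, 0); (0, 5)
w1 = Bv₀ = (4·2 + 0·0; 0·2 + 5·0) = (8, 0)
w2 = Bw1 = (4·8 + 0·0; 0·8 + 5·0) = (32, 0)
w3 = Bw2 = (128, 0)
Bw3 = (512, 0)
w3·Bw3 = 65536; w3·w3 = 16384; μ ≈ 65536/16384 = 4.000

μ ≈ 4.000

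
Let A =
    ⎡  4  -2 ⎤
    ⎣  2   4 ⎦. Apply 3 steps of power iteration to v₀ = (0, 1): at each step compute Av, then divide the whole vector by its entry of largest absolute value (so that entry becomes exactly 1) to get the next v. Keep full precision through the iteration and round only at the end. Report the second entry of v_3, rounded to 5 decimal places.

Av0 = (-2.000000, 4.000000); divide by 4.000000 → v1 = (-0.500000, 1.000000)
Av1 = (-4.000000, 3.000000); divide by -4.000000 → v2 = (1.000000, -0.750000)
Av2 = (5.500000, -1.000000); divide by 5.500000 → v3 = (1.000000, -0.181818)
Requested entry of v3: 16/-88 = -0.18182

-0.18182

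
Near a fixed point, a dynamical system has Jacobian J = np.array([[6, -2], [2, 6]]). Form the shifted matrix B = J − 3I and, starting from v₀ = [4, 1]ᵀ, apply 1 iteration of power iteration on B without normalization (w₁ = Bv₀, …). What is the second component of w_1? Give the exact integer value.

B = J − 3I has rows (3, -2); (2, 3)
w1 = Bv₀ = (10, 11)
Requested component of w1: 11

11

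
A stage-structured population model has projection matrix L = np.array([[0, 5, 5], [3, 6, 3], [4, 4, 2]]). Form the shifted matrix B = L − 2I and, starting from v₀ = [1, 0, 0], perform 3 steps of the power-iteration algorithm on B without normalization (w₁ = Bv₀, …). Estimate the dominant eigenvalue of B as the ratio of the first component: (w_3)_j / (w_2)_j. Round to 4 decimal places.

B = L − 2I has rows (-2, 5, 5); (3, 4, 3); (4, 4, 0)
w1 = Bv₀ = ((-2)·1 + 5·0 + 5·0; 3·1 + 4·0 + 3·0; 4·1 + 4·0 + 0·0) = (-2, 3, 4)
w2 = Bw1 = ((-2)·(-2) + 5·3 + 5·4; 3·(-2) + 4·3 + 3·4; 4·(-2) + 4·3 + 0·4) = (39, 18, 4)
w3 = Bw2 = (32, 201, 228)
Ratio: 32/39 = 0.8205

0.8205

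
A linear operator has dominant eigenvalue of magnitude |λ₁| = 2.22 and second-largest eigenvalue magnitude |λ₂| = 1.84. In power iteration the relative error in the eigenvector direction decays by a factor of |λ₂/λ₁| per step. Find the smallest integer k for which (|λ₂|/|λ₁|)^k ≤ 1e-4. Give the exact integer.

|λ₂/λ₁| = 1.84/2.22 = 0.82883
Need k ≥ ln(1e-4) / ln(0.82883) = -9.2103 / -0.1877 ≈ 49.059
Smallest integer k satisfying the bound: 50

50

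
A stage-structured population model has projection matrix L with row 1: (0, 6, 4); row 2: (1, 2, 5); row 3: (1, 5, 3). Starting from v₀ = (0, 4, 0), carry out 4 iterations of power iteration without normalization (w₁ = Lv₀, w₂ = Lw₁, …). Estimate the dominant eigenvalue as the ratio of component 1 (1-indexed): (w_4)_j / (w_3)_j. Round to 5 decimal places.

w1 = Lv₀ = (0·0 + 6·4 + 4·0; 1·0 + 2·4 + 5·0; 1·0 + 5·4 + 3·0) = (24, 8, 20)
w2 = Lw1 = (0·24 + 6·8 + 4·20; 1·24 + 2·8 + 5·20; 1·24 + 5·8 + 3·20) = (128, 140, 124)
w3 = Lw2 = (1336, 1028, 1200)
w4 = Lw3 = (10968, 9392, 10076)
Ratio at component: 10968 / 1336 = 8.20958

8.20958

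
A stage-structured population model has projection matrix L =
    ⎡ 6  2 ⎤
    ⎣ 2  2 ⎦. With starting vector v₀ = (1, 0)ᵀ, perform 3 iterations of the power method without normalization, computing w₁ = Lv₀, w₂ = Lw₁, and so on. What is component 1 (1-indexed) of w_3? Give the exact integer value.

w1 = Lv₀ = (6, 2)
w2 = Lw1 = (40, 16)
w3 = Lw2 = (272, 112)
The requested component of w3 is 272.

272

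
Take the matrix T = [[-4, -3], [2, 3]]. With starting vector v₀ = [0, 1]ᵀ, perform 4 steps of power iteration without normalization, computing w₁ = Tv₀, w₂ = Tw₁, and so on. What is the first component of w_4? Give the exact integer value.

39

w1 = Tv₀ = (-3, 3)
w2 = Tw1 = (3, 3)
w3 = Tw2 = (-21, 15)
w4 = Tw3 = (39, 3)
The requested component of w4 is 39.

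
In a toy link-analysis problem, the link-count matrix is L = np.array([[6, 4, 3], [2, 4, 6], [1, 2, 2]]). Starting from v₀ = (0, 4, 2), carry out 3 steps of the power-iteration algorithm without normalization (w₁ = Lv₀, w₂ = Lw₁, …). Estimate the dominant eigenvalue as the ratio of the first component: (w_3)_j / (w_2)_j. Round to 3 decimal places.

w1 = Lv₀ = (6·0 + 4·4 + 3·2; 2·0 + 4·4 + 6·2; 1·0 + 2·4 + 2·2) = (22, 28, 12)
w2 = Lw1 = (6·22 + 4·28 + 3·12; 2·22 + 4·28 + 6·12; 1·22 + 2·28 + 2·12) = (280, 228, 102)
w3 = Lw2 = (2898, 2084, 940)
Ratio at component: 2898 / 280 = 10.350

10.350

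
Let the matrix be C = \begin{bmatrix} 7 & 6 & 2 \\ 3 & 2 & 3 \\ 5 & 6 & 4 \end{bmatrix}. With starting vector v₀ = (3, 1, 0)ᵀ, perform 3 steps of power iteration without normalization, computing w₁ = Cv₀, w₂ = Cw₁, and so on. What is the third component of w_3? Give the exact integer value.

3621

w1 = Cv₀ = (27, 11, 21)
w2 = Cw1 = (297, 166, 285)
w3 = Cw2 = (3645, 2078, 3621)
The requested component of w3 is 3621.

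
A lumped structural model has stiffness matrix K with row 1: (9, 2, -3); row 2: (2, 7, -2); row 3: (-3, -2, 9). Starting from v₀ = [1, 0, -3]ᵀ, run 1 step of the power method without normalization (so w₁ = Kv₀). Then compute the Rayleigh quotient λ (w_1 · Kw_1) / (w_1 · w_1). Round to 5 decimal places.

12.60870

w1 = Kv₀ = (18, 8, -30)
Kw1 = (268, 152, -340)
w1·Kw1 = 18·268 + 8·152 + (-30)·(-340) = 16240; w1·w1 = 18·18 + 8·8 + (-30)·(-30) = 1288
λ ≈ 16240/1288 = 12.60870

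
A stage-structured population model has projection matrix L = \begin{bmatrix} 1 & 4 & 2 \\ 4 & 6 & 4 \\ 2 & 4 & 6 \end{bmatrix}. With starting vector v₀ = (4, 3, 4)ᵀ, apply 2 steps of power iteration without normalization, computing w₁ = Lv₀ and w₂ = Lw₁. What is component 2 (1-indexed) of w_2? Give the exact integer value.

572

w1 = Lv₀ = (1·4 + 4·3 + 2·4; 4·4 + 6·3 + 4·4; 2·4 + 4·3 + 6·4) = (24, 50, 44)
w2 = Lw1 = (1·24 + 4·50 + 2·44; 4·24 + 6·50 + 4·44; 2·24 + 4·50 + 6·44) = (312, 572, 512)
The requested component of w2 is 572.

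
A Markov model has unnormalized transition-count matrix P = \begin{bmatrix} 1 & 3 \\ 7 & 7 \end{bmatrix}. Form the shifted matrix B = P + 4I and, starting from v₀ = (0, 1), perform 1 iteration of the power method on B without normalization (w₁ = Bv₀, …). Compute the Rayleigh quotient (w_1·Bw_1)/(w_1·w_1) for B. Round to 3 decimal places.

μ ≈ 13.123

B = P + 4I has rows (5, 3); (7, 11)
w1 = Bv₀ = (5·0 + 3·1; 7·0 + 11·1) = (3, 11)
Bw1 = (48, 142)
w1·Bw1 = 1706; w1·w1 = 130; μ ≈ 1706/130 = 13.123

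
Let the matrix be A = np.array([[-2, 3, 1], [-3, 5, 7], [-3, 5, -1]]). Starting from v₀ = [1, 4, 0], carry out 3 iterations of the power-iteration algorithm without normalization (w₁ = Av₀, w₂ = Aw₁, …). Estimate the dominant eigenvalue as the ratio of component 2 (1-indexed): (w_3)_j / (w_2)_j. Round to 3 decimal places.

w1 = Av₀ = ((-2)·1 + 3·4 + 1·0; (-3)·1 + 5·4 + 7·0; (-3)·1 + 5·4 + (-1)·0) = (10, 17, 17)
w2 = Aw1 = ((-2)·10 + 3·17 + 1·17; (-3)·10 + 5·17 + 7·17; (-3)·10 + 5·17 + (-1)·17) = (48, 174, 38)
w3 = Aw2 = (464, 992, 688)
Ratio at component: 992 / 174 = 5.701

λ ≈ 5.701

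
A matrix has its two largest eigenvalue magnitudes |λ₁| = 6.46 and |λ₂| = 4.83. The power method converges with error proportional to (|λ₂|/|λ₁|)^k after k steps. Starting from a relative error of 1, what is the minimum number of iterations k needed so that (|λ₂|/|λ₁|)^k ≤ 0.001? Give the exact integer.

24

|λ₂/λ₁| = 4.83/6.46 = 0.74768
Need k ≥ ln(0.001) / ln(0.74768) = -6.9078 / -0.2908 ≈ 23.756
Smallest integer k satisfying the bound: 24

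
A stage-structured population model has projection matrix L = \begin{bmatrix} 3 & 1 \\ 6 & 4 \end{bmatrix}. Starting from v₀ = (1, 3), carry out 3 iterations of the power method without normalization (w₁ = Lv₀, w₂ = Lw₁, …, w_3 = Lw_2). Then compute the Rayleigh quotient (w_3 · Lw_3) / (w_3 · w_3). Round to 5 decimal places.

w1 = Lv₀ = (3·1 + 1·3; 6·1 + 4·3) = (6, 18)
w2 = Lw1 = (3·6 + 1·18; 6·6 + 4·18) = (36, 108)
w3 = Lw2 = (216, 648)
Lw3 = (1296, 3888)
w3·Lw3 = 216·1296 + 648·3888 = 2799360; w3·w3 = 216·216 + 648·648 = 466560
λ ≈ 2799360/466560 = 6.00000

6.00000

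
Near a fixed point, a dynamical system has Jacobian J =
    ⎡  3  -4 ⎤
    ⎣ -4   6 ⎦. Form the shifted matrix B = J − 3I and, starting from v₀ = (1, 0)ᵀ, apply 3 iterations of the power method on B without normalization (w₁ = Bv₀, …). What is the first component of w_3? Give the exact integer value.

48

B = J − 3I has rows (0, -4); (-4, 3)
w1 = Bv₀ = (0·1 + (-4)·0; (-4)·1 + 3·0) = (0, -4)
w2 = Bw1 = (0·0 + (-4)·(-4); (-4)·0 + 3·(-4)) = (16, -12)
w3 = Bw2 = (48, -100)
Requested component of w3: 48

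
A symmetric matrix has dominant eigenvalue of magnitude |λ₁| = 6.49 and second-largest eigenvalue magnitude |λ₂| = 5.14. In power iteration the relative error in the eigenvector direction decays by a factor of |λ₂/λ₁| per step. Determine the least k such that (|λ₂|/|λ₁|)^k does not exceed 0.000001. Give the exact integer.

|λ₂/λ₁| = 5.14/6.49 = 0.79199
Need k ≥ ln(0.000001) / ln(0.79199) = -13.8155 / -0.2332 ≈ 59.241
Smallest integer k satisfying the bound: 60

60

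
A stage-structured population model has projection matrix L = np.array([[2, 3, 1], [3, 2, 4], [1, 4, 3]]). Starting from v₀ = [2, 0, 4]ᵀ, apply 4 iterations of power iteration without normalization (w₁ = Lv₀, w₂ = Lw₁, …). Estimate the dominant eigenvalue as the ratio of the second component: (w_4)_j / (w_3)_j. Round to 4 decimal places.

7.6342

w1 = Lv₀ = (8, 22, 14)
w2 = Lw1 = (96, 124, 138)
w3 = Lw2 = (702, 1088, 1006)
w4 = Lw3 = (5674, 8306, 8072)
Ratio at component: 8306 / 1088 = 7.6342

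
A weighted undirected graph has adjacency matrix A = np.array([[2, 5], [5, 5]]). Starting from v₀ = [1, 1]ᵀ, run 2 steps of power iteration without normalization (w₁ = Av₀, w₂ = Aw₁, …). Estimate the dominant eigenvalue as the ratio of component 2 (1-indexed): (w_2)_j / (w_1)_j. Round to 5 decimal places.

8.50000

w1 = Av₀ = (2·1 + 5·1; 5·1 + 5·1) = (7, 10)
w2 = Aw1 = (2·7 + 5·10; 5·7 + 5·10) = (64, 85)
Ratio at component: 85 / 10 = 8.50000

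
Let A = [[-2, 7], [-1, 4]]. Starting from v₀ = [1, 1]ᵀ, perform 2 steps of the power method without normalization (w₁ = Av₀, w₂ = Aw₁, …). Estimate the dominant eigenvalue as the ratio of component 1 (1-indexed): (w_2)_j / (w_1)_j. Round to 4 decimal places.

2.2000

w1 = Av₀ = ((-2)·1 + 7·1; (-1)·1 + 4·1) = (5, 3)
w2 = Aw1 = ((-2)·5 + 7·3; (-1)·5 + 4·3) = (11, 7)
Ratio at component: 11 / 5 = 2.2000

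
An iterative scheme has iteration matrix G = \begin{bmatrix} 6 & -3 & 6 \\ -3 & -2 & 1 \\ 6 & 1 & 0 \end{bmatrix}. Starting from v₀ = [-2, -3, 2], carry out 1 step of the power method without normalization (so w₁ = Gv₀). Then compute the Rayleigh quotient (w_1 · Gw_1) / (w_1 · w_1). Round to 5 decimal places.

w1 = Gv₀ = (9, 14, -15)
Gw1 = (-78, -70, 68)
w1·Gw1 = 9·(-78) + 14·(-70) + (-15)·68 = -2702; w1·w1 = 9·9 + 14·14 + (-15)·(-15) = 502
λ ≈ -2702/502 = -5.38247

-5.38247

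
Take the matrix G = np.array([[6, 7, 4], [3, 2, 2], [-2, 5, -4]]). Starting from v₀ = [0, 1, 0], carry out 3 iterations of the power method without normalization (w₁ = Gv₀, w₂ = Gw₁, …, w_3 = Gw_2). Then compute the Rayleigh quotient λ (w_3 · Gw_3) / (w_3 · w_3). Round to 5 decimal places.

w1 = Gv₀ = (7, 2, 5)
w2 = Gw1 = (76, 35, -24)
w3 = Gw2 = (605, 250, 119)
Gw3 = (5856, 2553, -436)
w3·Gw3 = 605·5856 + 250·2553 + 119·(-436) = 4129246; w3·w3 = 605·605 + 250·250 + 119·119 = 442686
λ ≈ 4129246/442686 = 9.32771

λ ≈ 9.32771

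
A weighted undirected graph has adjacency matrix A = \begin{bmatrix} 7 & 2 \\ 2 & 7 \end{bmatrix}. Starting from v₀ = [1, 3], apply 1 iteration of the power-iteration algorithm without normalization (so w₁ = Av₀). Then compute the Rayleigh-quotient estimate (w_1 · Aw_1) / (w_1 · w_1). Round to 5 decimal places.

8.71347

w1 = Av₀ = (7·1 + 2·3; 2·1 + 7·3) = (13, 23)
Aw1 = (137, 187)
w1·Aw1 = 13·137 + 23·187 = 6082; w1·w1 = 13·13 + 23·23 = 698
λ ≈ 6082/698 = 8.71347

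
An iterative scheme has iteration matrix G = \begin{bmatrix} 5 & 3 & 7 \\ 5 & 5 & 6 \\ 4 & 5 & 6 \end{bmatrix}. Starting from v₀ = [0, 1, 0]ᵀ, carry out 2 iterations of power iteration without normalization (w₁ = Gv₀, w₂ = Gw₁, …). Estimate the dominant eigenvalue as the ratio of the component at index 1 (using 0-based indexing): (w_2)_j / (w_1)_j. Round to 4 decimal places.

w1 = Gv₀ = (5·0 + 3·1 + 7·0; 5·0 + 5·1 + 6·0; 4·0 + 5·1 + 6·0) = (3, 5, 5)
w2 = Gw1 = (5·3 + 3·5 + 7·5; 5·3 + 5·5 + 6·5; 4·3 + 5·5 + 6·5) = (65, 70, 67)
Ratio at component: 70 / 5 = 14.0000

14.0000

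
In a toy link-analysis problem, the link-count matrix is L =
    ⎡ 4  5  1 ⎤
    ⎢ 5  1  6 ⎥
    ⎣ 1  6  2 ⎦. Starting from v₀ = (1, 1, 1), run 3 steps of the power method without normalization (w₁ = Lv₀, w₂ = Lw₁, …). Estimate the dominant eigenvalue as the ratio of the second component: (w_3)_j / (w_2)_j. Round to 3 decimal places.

w1 = Lv₀ = (4·1 + 5·1 + 1·1; 5·1 + 1·1 + 6·1; 1·1 + 6·1 + 2·1) = (10, 12, 9)
w2 = Lw1 = (4·10 + 5·12 + 1·9; 5·10 + 1·12 + 6·9; 1·10 + 6·12 + 2·9) = (109, 116, 100)
w3 = Lw2 = (1116, 1261, 1005)
Ratio at component: 1261 / 116 = 10.871

λ ≈ 10.871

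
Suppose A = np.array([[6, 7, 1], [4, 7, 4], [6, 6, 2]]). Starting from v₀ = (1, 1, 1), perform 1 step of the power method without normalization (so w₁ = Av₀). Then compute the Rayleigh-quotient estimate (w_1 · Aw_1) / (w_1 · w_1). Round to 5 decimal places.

w1 = Av₀ = (6·1 + 7·1 + 1·1; 4·1 + 7·1 + 4·1; 6·1 + 6·1 + 2·1) = (14, 15, 14)
Aw1 = (203, 217, 202)
w1·Aw1 = 14·203 + 15·217 + 14·202 = 8925; w1·w1 = 14·14 + 15·15 + 14·14 = 617
λ ≈ 8925/617 = 14.46515

14.46515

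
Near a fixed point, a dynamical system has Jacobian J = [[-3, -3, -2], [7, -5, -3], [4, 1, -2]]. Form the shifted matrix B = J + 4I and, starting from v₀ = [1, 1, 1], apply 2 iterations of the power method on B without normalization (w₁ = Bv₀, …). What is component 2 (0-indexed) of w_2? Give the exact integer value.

1

B = J + 4I has rows (1, -3, -2); (7, -1, -3); (4, 1, 2)
w1 = Bv₀ = (-4, 3, 7)
w2 = Bw1 = (-27, -52, 1)
Requested component of w2: 1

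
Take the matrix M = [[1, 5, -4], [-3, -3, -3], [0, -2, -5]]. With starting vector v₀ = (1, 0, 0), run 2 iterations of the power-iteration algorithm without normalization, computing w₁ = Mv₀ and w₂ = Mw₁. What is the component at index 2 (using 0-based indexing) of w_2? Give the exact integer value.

6

w1 = Mv₀ = (1·1 + 5·0 + (-4)·0; (-3)·1 + (-3)·0 + (-3)·0; 0·1 + (-2)·0 + (-5)·0) = (1, -3, 0)
w2 = Mw1 = (1·1 + 5·(-3) + (-4)·0; (-3)·1 + (-3)·(-3) + (-3)·0; 0·1 + (-2)·(-3) + (-5)·0) = (-14, 6, 6)
The requested component of w2 is 6.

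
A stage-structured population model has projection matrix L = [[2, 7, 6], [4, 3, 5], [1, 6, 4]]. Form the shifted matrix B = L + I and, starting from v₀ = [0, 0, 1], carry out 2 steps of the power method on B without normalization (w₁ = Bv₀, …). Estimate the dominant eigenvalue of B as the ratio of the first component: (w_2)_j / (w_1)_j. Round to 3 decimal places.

B = L + I has rows (3, 7, 6); (4, 4, 5); (1, 6, 5)
w1 = Bv₀ = (6, 5, 5)
w2 = Bw1 = (83, 69, 61)
Ratio: 83/6 = 13.833

μ ≈ 13.833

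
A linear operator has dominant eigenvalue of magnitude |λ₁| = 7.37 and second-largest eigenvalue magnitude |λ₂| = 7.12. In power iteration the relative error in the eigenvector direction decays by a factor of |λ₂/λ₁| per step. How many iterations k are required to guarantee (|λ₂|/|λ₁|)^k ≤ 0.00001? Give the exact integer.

334

|λ₂/λ₁| = 7.12/7.37 = 0.96608
Need k ≥ ln(0.00001) / ln(0.96608) = -11.5129 / -0.0345 ≈ 333.611
Smallest integer k satisfying the bound: 334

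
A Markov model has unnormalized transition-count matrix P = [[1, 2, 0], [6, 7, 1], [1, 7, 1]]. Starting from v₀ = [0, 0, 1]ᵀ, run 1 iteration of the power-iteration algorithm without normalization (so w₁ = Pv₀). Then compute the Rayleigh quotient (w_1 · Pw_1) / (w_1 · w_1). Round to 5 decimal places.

8.00000

w1 = Pv₀ = (1·0 + 2·0 + 0·1; 6·0 + 7·0 + 1·1; 1·0 + 7·0 + 1·1) = (0, 1, 1)
Pw1 = (2, 8, 8)
w1·Pw1 = 0·2 + 1·8 + 1·8 = 16; w1·w1 = 0·0 + 1·1 + 1·1 = 2
λ ≈ 16/2 = 8.00000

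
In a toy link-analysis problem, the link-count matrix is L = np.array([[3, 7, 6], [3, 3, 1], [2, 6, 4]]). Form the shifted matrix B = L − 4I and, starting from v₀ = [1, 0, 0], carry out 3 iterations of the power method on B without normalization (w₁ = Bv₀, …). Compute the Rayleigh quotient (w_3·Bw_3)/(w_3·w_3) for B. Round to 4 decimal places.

B = L − 4I has rows (-1, 7, 6); (3, -1, 1); (2, 6, 0)
w1 = Bv₀ = ((-1)·1 + 7·0 + 6·0; 3·1 + (-1)·0 + 1·0; 2·1 + 6·0 + 0·0) = (-1, 3, 2)
w2 = Bw1 = ((-1)·(-1) + 7·3 + 6·2; 3·(-1) + (-1)·3 + 1·2; 2·(-1) + 6·3 + 0·2) = (34, -4, 16)
w3 = Bw2 = (34, 122, 44)
Bw3 = (1084, 24, 800)
w3·Bw3 = 74984; w3·w3 = 17976; μ ≈ 74984/17976 = 4.1713

4.1713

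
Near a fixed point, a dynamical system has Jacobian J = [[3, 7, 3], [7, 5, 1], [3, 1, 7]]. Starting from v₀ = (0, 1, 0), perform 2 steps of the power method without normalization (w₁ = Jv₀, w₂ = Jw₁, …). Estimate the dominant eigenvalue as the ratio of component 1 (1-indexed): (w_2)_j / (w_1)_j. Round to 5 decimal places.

w1 = Jv₀ = (7, 5, 1)
w2 = Jw1 = (59, 75, 33)
Ratio at component: 59 / 7 = 8.42857

λ ≈ 8.42857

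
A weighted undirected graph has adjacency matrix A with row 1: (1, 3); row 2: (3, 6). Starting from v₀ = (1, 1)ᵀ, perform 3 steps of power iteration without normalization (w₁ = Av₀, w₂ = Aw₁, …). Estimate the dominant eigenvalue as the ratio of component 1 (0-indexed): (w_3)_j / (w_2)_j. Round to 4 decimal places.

7.4091

w1 = Av₀ = (4, 9)
w2 = Aw1 = (31, 66)
w3 = Aw2 = (229, 489)
Ratio at component: 489 / 66 = 7.4091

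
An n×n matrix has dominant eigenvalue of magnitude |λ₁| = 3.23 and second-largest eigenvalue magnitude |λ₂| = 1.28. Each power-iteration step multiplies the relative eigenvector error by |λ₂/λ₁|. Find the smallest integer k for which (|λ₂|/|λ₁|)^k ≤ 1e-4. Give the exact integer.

|λ₂/λ₁| = 1.28/3.23 = 0.39628
Need k ≥ ln(1e-4) / ln(0.39628) = -9.2103 / -0.9256 ≈ 9.950
Smallest integer k satisfying the bound: 10

10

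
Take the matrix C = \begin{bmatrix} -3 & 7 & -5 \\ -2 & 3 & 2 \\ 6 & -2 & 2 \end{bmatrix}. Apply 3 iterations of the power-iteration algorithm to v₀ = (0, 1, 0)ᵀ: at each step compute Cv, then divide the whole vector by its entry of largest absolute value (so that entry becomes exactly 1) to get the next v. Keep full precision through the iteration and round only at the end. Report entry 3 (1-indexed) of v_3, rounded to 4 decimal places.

-0.5613

Cv0 = (7.00000, 3.00000, -2.00000); divide by 7.00000 → v1 = (1.00000, 0.42857, -0.28571)
Cv1 = (1.42857, -1.28571, 4.57143); divide by 4.57143 → v2 = (0.31250, -0.28125, 1.00000)
Cv2 = (-7.90625, 0.53125, 4.43750); divide by -7.90625 → v3 = (1.00000, -0.06719, -0.56126)
Requested entry of v3: 142/-253 = -0.5613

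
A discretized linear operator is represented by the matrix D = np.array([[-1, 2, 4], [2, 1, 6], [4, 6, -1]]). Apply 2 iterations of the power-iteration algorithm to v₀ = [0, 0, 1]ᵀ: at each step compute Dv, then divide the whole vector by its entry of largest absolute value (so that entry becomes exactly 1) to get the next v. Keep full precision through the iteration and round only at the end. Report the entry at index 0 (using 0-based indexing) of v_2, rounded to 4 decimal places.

Dv0 = (4.00000, 6.00000, -1.00000); divide by 6.00000 → v1 = (0.66667, 1.00000, -0.16667)
Dv1 = (0.66667, 1.33333, 8.83333); divide by 8.83333 → v2 = (0.07547, 0.15094, 1.00000)
Requested entry of v2: 4/53 = 0.0755

0.0755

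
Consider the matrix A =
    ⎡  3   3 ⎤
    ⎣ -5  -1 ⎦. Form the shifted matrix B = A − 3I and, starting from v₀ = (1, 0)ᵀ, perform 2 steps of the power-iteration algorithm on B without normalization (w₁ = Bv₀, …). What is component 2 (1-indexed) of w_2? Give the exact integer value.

B = A − 3I has rows (0, 3); (-5, -4)
w1 = Bv₀ = (0, -5)
w2 = Bw1 = (-15, 20)
Requested component of w2: 20

20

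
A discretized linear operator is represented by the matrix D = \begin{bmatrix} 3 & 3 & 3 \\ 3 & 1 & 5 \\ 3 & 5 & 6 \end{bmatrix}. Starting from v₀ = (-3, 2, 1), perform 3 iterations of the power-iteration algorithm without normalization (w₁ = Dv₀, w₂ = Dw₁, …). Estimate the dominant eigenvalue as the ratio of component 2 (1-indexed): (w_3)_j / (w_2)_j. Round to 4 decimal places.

w1 = Dv₀ = (0, -2, 7)
w2 = Dw1 = (15, 33, 32)
w3 = Dw2 = (240, 238, 402)
Ratio at component: 238 / 33 = 7.2121

λ ≈ 7.2121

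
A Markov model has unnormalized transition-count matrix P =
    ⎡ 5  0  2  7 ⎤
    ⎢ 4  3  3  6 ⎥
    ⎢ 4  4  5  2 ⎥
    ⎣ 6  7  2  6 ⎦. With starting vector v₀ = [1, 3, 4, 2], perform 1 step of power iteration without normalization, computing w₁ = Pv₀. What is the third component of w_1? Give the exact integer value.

40

w1 = Pv₀ = (5·1 + 0·3 + 2·4 + 7·2; 4·1 + 3·3 + 3·4 + 6·2; 4·1 + 4·3 + 5·4 + 2·2; 6·1 + 7·3 + 2·4 + 6·2) = (27, 37, 40, 47)
The requested component of w1 is 40.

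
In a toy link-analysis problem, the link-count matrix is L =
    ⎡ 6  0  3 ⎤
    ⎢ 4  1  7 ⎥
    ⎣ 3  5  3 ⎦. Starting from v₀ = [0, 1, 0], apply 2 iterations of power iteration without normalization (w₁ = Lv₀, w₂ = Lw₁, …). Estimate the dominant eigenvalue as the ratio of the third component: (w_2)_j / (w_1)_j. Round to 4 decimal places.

w1 = Lv₀ = (6·0 + 0·1 + 3·0; 4·0 + 1·1 + 7·0; 3·0 + 5·1 + 3·0) = (0, 1, 5)
w2 = Lw1 = (6·0 + 0·1 + 3·5; 4·0 + 1·1 + 7·5; 3·0 + 5·1 + 3·5) = (15, 36, 20)
Ratio at component: 20 / 5 = 4.0000

λ ≈ 4.0000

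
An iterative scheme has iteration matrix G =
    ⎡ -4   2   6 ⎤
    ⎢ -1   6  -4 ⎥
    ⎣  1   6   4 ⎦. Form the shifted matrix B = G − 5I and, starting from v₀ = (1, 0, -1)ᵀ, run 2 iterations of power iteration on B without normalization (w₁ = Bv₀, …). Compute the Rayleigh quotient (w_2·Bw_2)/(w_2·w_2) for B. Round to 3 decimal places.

μ ≈ -8.846

B = G − 5I has rows (-9, 2, 6); (-1, 1, -4); (1, 6, -1)
w1 = Bv₀ = ((-9)·1 + 2·0 + 6·(-1); (-1)·1 + 1·0 + (-4)·(-1); 1·1 + 6·0 + (-1)·(-1)) = (-15, 3, 2)
w2 = Bw1 = ((-9)·(-15) + 2·3 + 6·2; (-1)·(-15) + 1·3 + (-4)·2; 1·(-15) + 6·3 + (-1)·2) = (153, 10, 1)
Bw2 = (-1351, -147, 212)
w2·Bw2 = -207961; w2·w2 = 23510; μ ≈ -207961/23510 = -8.846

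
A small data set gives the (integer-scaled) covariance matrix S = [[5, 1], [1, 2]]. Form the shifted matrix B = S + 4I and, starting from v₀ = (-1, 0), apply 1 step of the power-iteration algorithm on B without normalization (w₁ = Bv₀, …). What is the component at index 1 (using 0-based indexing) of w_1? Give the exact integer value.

-1

B = S + 4I has rows (9, 1); (1, 6)
w1 = Bv₀ = (9·(-1) + 1·0; 1·(-1) + 6·0) = (-9, -1)
Requested component of w1: -1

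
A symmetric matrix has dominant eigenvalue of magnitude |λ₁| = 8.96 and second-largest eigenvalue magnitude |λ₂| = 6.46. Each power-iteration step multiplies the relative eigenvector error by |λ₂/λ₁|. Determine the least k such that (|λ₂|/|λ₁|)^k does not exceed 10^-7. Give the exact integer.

50

|λ₂/λ₁| = 6.46/8.96 = 0.72098
Need k ≥ ln(10^-7) / ln(0.72098) = -16.1181 / -0.3271 ≈ 49.270
Smallest integer k satisfying the bound: 50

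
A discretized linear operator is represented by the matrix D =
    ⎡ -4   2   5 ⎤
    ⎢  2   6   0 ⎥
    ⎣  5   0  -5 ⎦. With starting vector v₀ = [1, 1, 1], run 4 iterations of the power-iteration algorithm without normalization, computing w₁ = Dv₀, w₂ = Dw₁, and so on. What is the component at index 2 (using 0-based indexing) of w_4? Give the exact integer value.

1110

w1 = Dv₀ = ((-4)·1 + 2·1 + 5·1; 2·1 + 6·1 + 0·1; 5·1 + 0·1 + (-5)·1) = (3, 8, 0)
w2 = Dw1 = ((-4)·3 + 2·8 + 5·0; 2·3 + 6·8 + 0·0; 5·3 + 0·8 + (-5)·0) = (4, 54, 15)
w3 = Dw2 = (167, 332, -55)
w4 = Dw3 = (-279, 2326, 1110)
The requested component of w4 is 1110.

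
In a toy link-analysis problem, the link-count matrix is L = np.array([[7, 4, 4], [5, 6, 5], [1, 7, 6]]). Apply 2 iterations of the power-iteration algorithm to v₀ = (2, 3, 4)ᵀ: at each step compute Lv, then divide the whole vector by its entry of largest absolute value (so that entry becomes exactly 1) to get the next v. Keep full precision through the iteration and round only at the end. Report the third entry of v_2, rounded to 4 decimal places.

Lv0 = (42.00000, 48.00000, 47.00000); divide by 48.00000 → v1 = (0.87500, 1.00000, 0.97917)
Lv1 = (14.04167, 15.27083, 13.75000); divide by 15.27083 → v2 = (0.91951, 1.00000, 0.90041)
Requested entry of v2: 660/733 = 0.9004

0.9004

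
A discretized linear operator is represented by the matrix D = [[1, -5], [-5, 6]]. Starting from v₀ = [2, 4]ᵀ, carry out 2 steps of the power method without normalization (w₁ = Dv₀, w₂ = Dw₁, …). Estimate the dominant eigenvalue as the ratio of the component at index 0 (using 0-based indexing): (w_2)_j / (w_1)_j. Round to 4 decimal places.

4.8889

w1 = Dv₀ = (1·2 + (-5)·4; (-5)·2 + 6·4) = (-18, 14)
w2 = Dw1 = (1·(-18) + (-5)·14; (-5)·(-18) + 6·14) = (-88, 174)
Ratio at component: -88 / -18 = 4.8889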